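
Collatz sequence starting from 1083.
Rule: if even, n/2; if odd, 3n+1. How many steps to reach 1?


1083 → 3250 → 1625 → 4876 → 2438 → 1219 → 3658 → 1829 → 5488 → 2744 → 1372 → 686 → 343 → 1030 → 515 → 1546 → 773 → 2320 → 1160 → 580 → 290 → 145 → 436 → 218 → 109 → 328 → 164 → 82 → 41 → 124 → 62 → 31 → 94 → 47 → 142 → 71 → 214 → 107 → 322 → 161 → 484 → 242 → 121 → 364 → 182 → 91 → 274 → 137 → 412 → 206 → 103 → 310 → 155 → 466 → 233 → 700 → 350 → 175 → 526 → 263 → 790 → 395 → 1186 → 593 → 1780 → 890 → 445 → 1336 → 668 → 334 → 167 → 502 → 251 → 754 → 377 → 1132 → 566 → 283 → 850 → 425 → 1276 → 638 → 319 → 958 → 479 → 1438 → 719 → 2158 → 1079 → 3238 → 1619 → 4858 → 2429 → 7288 → 3644 → 1822 → 911 → 2734 → 1367 → 4102 → 2051 → 6154 → 3077 → 9232 → 4616 → 2308 → 1154 → 577 → 1732 → 866 → 433 → 1300 → 650 → 325 → 976 → 488 → 244 → 122 → 61 → 184 → 92 → 46 → 23 → 70 → 35 → 106 → 53 → 160 → 80 → 40 → 20 → 10 → 5 → 16 → 8 → 4 → 2 → 1
Total steps = 137

137 steps


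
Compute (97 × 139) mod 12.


97 × 139 = 13483
13483 mod 12 = 7


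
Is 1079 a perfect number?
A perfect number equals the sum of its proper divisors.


Proper divisors of 1079: 1, 13, 83
Sum = 1 + 13 + 83 = 97

No, 1079 is not perfect (97 ≠ 1079)


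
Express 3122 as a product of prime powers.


3122 / 2 = 1561
1561 / 7 = 223
223 / 223 = 1
3122 = 2 × 7 × 223


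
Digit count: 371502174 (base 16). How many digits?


371502174 in base 16 = 1624AC5E
Number of digits = 8

8 digits (base 16)


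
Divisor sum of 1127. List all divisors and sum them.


Divisors of 1127: 1, 7, 23, 49, 161, 1127
Sum = 1 + 7 + 23 + 49 + 161 + 1127 = 1368

σ(1127) = 1368


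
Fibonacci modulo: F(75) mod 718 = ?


F(k) mod 718 for k=1..75:
1, 1, 2, 3, 5, 8, 13, 21, 34, 55, 89, 144, 233, 377, 610, 269, 161, 430, 591, 303, 176, 479, 655, 416, 353, 51, 404, 455, 141, 596, 19, 615, 634, 531, 447, 260, 707, 249, 238, 487, 7, 494, 501, 277, 60, 337, 397, 16, 413, 429, 124, 553, 677, 512, 471, 265, 18, 283, 301, 584, 167, 33, 200, 233, 433, 666, 381, 329, 710, 321, 313, 634, 229, 145, 374
F(75) mod 718 = 374


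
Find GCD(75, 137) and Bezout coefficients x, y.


Tabular extended Euclidean (each row: r = 75*s + 137*t):
r=75, s=1, t=0
r=137, s=0, t=1
q=0: r=75, s=1, t=0   [75*(1) + 137*(0) = 75]
q=1: r=62, s=-1, t=1   [75*(-1) + 137*(1) = 62]
q=1: r=13, s=2, t=-1   [75*(2) + 137*(-1) = 13]
q=4: r=10, s=-9, t=5   [75*(-9) + 137*(5) = 10]
q=1: r=3, s=11, t=-6   [75*(11) + 137*(-6) = 3]
q=3: r=1, s=-42, t=23   [75*(-42) + 137*(23) = 1]
q=3: r=0, s=137, t=-75   [75*(137) + 137*(-75) = 0]
GCD = 1; from the row with r=1: x=-42, y=23
Check: 75*(-42) + 137*(23) = -3150 + 3151 = 1

GCD = 1, x = -42, y = 23


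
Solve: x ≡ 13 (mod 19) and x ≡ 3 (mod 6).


M = 19*6 = 114
M1 = M/19 = 6, M2 = M/6 = 19
M1^(-1) mod 19 = 16, M2^(-1) mod 6 = 1
x = 13*6*16 + 3*19*1 = 1305
1305 mod 114 = 51
Check: 51 mod 19 = 13 ✓, 51 mod 6 = 3 ✓

x ≡ 51 (mod 114)


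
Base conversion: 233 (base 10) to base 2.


233 (base 10) = 233 (decimal)
233 (decimal) = 11101001 (base 2)


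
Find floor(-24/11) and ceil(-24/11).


-24/11 = -2.1818
floor = -3
ceil = -2

floor = -3, ceil = -2


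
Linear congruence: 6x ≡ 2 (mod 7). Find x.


GCD(6, 7) = 1, unique solution
a^(-1) mod 7 = 6
x = 6 * 2 mod 7 = 5

x ≡ 5 (mod 7)


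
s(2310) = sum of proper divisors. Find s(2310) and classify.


Proper divisors: 1, 2, 3, 5, 6, 7, 10, 11, 14, 15, 21, 22, 30, 33, 35, 42, 55, 66, 70, 77, 105, 110, 154, 165, 210, 231, 330, 385, 462, 770, 1155
Sum = 1 + 2 + 3 + 5 + 6 + 7 + 10 + 11 + 14 + 15 + 21 + 22 + 30 + 33 + 35 + 42 + 55 + 66 + 70 + 77 + 105 + 110 + 154 + 165 + 210 + 231 + 330 + 385 + 462 + 770 + 1155 = 4602
4602 > 2310 → abundant

s(2310) = 4602 (abundant)


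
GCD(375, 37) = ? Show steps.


375 = 10 * 37 + 5
37 = 7 * 5 + 2
5 = 2 * 2 + 1
2 = 2 * 1 + 0
GCD = 1


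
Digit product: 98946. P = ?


9 × 8 × 9 × 4 × 6 = 15552


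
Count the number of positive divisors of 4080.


4080 = 2^4 × 3^1 × 5^1 × 17^1
d(4080) = (4+1) × (1+1) × (1+1) × (1+1) = 40

40 divisors


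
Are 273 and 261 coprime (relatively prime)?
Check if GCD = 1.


Euclidean algorithm:
273 = 1 * 261 + 12
261 = 21 * 12 + 9
12 = 1 * 9 + 3
9 = 3 * 3 + 0
GCD(273, 261) = 3

No, not coprime (GCD = 3)


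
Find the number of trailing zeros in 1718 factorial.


floor(1718/5) = 343
floor(1718/25) = 68
floor(1718/125) = 13
floor(1718/625) = 2
Total = 426

426 trailing zeros


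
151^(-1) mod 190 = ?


Use the extended Euclidean algorithm on (190, 151); each row r = 190*s + 151*t:
r=190, s=1, t=0
r=151, s=0, t=1
q=1: r=39, s=1, t=-1   [190*(1) + 151*(-1) = 39]
q=3: r=34, s=-3, t=4   [190*(-3) + 151*(4) = 34]
q=1: r=5, s=4, t=-5   [190*(4) + 151*(-5) = 5]
q=6: r=4, s=-27, t=34   [190*(-27) + 151*(34) = 4]
q=1: r=1, s=31, t=-39   [190*(31) + 151*(-39) = 1]
q=4: r=0, s=-151, t=190   [190*(-151) + 151*(190) = 0]
GCD = 1 with t = -39, so 151*(-39) ≡ 1 (mod 190)
Inverse = -39 mod 190 = 151
Check: 151 * 151 = 22801 ≡ 1 (mod 190)

151^(-1) ≡ 151 (mod 190)


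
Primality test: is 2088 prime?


2088 / 2 = 1044 (exact division)
2088 is NOT prime.

No, 2088 is not prime


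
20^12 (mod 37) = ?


20^1 mod 37 = 20
20^2 mod 37 = 30
20^3 mod 37 = 8
20^4 mod 37 = 12
20^5 mod 37 = 18
20^6 mod 37 = 27
20^7 mod 37 = 22
20^8 mod 37 = 33
20^9 mod 37 = 31
20^10 mod 37 = 28
20^11 mod 37 = 5
20^12 mod 37 = 26


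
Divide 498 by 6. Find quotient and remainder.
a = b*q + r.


498 = 6 * 83 + 0
Check: 498 + 0 = 498

q = 83, r = 0


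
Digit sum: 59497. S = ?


5 + 9 + 4 + 9 + 7 = 34


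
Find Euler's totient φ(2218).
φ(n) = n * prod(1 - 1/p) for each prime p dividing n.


2218 = 2 × 1109
Prime factors: 2, 1109
φ(2218) = 2218 × (1-1/2) × (1-1/1109)
= 2218 × 1/2 × 1108/1109 = 1108

φ(2218) = 1108


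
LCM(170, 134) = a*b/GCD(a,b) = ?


GCD(170, 134) = 2
LCM = 170*134/2 = 22780/2 = 11390

LCM = 11390


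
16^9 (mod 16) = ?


16^1 mod 16 = 0
16^2 mod 16 = 0
16^3 mod 16 = 0
16^4 mod 16 = 0
16^5 mod 16 = 0
16^6 mod 16 = 0
16^7 mod 16 = 0
16^8 mod 16 = 0
16^9 mod 16 = 0


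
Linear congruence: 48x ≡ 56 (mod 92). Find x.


GCD(48, 92) = 4 divides 56
Divide: 12x ≡ 14 (mod 23)
x ≡ 5 (mod 23)


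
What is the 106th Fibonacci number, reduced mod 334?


F(k) mod 334 for k=1..106:
1, 1, 2, 3, 5, 8, 13, 21, 34, 55, 89, 144, 233, 43, 276, 319, 261, 246, 173, 85, 258, 9, 267, 276, 209, 151, 26, 177, 203, 46, 249, 295, 210, 171, 47, 218, 265, 149, 80, 229, 309, 204, 179, 49, 228, 277, 171, 114, 285, 65, 16, 81, 97, 178, 275, 119, 60, 179, 239, 84, 323, 73, 62, 135, 197, 332, 195, 193, 54, 247, 301, 214, 181, 61, 242, 303, 211, 180, 57, 237, 294, 197, 157, 20, 177, 197, 40, 237, 277, 180, 123, 303, 92, 61, 153, 214, 33, 247, 280, 193, 139, 332, 137, 135, 272, 73
F(106) mod 334 = 73


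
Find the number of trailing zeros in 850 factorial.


floor(850/5) = 170
floor(850/25) = 34
floor(850/125) = 6
floor(850/625) = 1
Total = 211

211 trailing zeros


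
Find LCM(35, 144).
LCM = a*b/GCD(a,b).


GCD(35, 144) = 1
LCM = 35*144/1 = 5040/1 = 5040

LCM = 5040


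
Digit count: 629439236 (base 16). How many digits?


629439236 in base 16 = 25847B04
Number of digits = 8

8 digits (base 16)


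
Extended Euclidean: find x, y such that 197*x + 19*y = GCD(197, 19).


Tabular extended Euclidean (each row: r = 197*s + 19*t):
r=197, s=1, t=0
r=19, s=0, t=1
q=10: r=7, s=1, t=-10   [197*(1) + 19*(-10) = 7]
q=2: r=5, s=-2, t=21   [197*(-2) + 19*(21) = 5]
q=1: r=2, s=3, t=-31   [197*(3) + 19*(-31) = 2]
q=2: r=1, s=-8, t=83   [197*(-8) + 19*(83) = 1]
q=2: r=0, s=19, t=-197   [197*(19) + 19*(-197) = 0]
GCD = 1; from the row with r=1: x=-8, y=83
Check: 197*(-8) + 19*(83) = -1576 + 1577 = 1

GCD = 1, x = -8, y = 83


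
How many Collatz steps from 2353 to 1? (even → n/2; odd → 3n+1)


2353 → 7060 → 3530 → 1765 → 5296 → 2648 → 1324 → 662 → 331 → 994 → 497 → 1492 → 746 → 373 → 1120 → 560 → 280 → 140 → 70 → 35 → 106 → 53 → 160 → 80 → 40 → 20 → 10 → 5 → 16 → 8 → 4 → 2 → 1
Total steps = 32

32 steps


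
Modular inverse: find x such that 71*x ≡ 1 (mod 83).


Use the extended Euclidean algorithm on (83, 71); each row r = 83*s + 71*t:
r=83, s=1, t=0
r=71, s=0, t=1
q=1: r=12, s=1, t=-1   [83*(1) + 71*(-1) = 12]
q=5: r=11, s=-5, t=6   [83*(-5) + 71*(6) = 11]
q=1: r=1, s=6, t=-7   [83*(6) + 71*(-7) = 1]
q=11: r=0, s=-71, t=83   [83*(-71) + 71*(83) = 0]
GCD = 1 with t = -7, so 71*(-7) ≡ 1 (mod 83)
Inverse = -7 mod 83 = 76
Check: 71 * 76 = 5396 ≡ 1 (mod 83)

71^(-1) ≡ 76 (mod 83)


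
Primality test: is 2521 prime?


Check divisors up to sqrt(2521) = 50.2096
No divisors found.
2521 is prime.

Yes, 2521 is prime


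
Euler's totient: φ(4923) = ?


4923 = 3^2 × 547
Prime factors: 3, 547
φ(4923) = 4923 × (1-1/3) × (1-1/547)
= 4923 × 2/3 × 546/547 = 3276

φ(4923) = 3276


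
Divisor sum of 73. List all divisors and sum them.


Divisors of 73: 1, 73
Sum = 1 + 73 = 74

σ(73) = 74


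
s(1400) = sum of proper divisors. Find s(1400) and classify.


Proper divisors: 1, 2, 4, 5, 7, 8, 10, 14, 20, 25, 28, 35, 40, 50, 56, 70, 100, 140, 175, 200, 280, 350, 700
Sum = 1 + 2 + 4 + 5 + 7 + 8 + 10 + 14 + 20 + 25 + 28 + 35 + 40 + 50 + 56 + 70 + 100 + 140 + 175 + 200 + 280 + 350 + 700 = 2320
2320 > 1400 → abundant

s(1400) = 2320 (abundant)


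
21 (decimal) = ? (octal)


21 (base 10) = 21 (decimal)
21 (decimal) = 25 (base 8)


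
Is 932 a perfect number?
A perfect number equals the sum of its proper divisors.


Proper divisors of 932: 1, 2, 4, 233, 466
Sum = 1 + 2 + 4 + 233 + 466 = 706

No, 932 is not perfect (706 ≠ 932)


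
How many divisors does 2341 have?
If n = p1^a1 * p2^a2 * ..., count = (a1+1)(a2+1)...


2341 = 2341^1
d(2341) = (1+1) = 2

2 divisors


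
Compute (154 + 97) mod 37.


154 + 97 = 251
251 mod 37 = 29


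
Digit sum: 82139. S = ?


8 + 2 + 1 + 3 + 9 = 23


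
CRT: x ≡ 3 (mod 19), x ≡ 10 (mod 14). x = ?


M = 19*14 = 266
M1 = M/19 = 14, M2 = M/14 = 19
M1^(-1) mod 19 = 15, M2^(-1) mod 14 = 3
x = 3*14*15 + 10*19*3 = 1200
1200 mod 266 = 136
Check: 136 mod 19 = 3 ✓, 136 mod 14 = 10 ✓

x ≡ 136 (mod 266)


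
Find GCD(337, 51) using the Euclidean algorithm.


337 = 6 * 51 + 31
51 = 1 * 31 + 20
31 = 1 * 20 + 11
20 = 1 * 11 + 9
11 = 1 * 9 + 2
9 = 4 * 2 + 1
2 = 2 * 1 + 0
GCD = 1


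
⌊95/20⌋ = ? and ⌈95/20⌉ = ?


95/20 = 4.7500
floor = 4
ceil = 5

floor = 4, ceil = 5


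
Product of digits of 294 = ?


2 × 9 × 4 = 72


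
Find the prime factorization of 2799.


2799 / 3 = 933
933 / 3 = 311
311 / 311 = 1
2799 = 3^2 × 311


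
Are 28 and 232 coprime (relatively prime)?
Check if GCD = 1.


Euclidean algorithm:
232 = 8 * 28 + 8
28 = 3 * 8 + 4
8 = 2 * 4 + 0
GCD(28, 232) = 4

No, not coprime (GCD = 4)


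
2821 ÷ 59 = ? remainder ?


2821 = 59 * 47 + 48
Check: 2773 + 48 = 2821

q = 47, r = 48


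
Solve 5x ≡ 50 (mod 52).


GCD(5, 52) = 1, unique solution
a^(-1) mod 52 = 21
x = 21 * 50 mod 52 = 10

x ≡ 10 (mod 52)


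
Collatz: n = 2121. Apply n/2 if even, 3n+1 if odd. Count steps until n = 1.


2121 → 6364 → 3182 → 1591 → 4774 → 2387 → 7162 → 3581 → 10744 → 5372 → 2686 → 1343 → 4030 → 2015 → 6046 → 3023 → 9070 → 4535 → 13606 → 6803 → 20410 → 10205 → 30616 → 15308 → 7654 → 3827 → 11482 → 5741 → 17224 → 8612 → 4306 → 2153 → 6460 → 3230 → 1615 → 4846 → 2423 → 7270 → 3635 → 10906 → 5453 → 16360 → 8180 → 4090 → 2045 → 6136 → 3068 → 1534 → 767 → 2302 → 1151 → 3454 → 1727 → 5182 → 2591 → 7774 → 3887 → 11662 → 5831 → 17494 → 8747 → 26242 → 13121 → 39364 → 19682 → 9841 → 29524 → 14762 → 7381 → 22144 → 11072 → 5536 → 2768 → 1384 → 692 → 346 → 173 → 520 → 260 → 130 → 65 → 196 → 98 → 49 → 148 → 74 → 37 → 112 → 56 → 28 → 14 → 7 → 22 → 11 → 34 → 17 → 52 → 26 → 13 → 40 → 20 → 10 → 5 → 16 → 8 → 4 → 2 → 1
Total steps = 107

107 steps


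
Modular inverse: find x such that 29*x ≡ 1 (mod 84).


Use the extended Euclidean algorithm on (84, 29); each row r = 84*s + 29*t:
r=84, s=1, t=0
r=29, s=0, t=1
q=2: r=26, s=1, t=-2   [84*(1) + 29*(-2) = 26]
q=1: r=3, s=-1, t=3   [84*(-1) + 29*(3) = 3]
q=8: r=2, s=9, t=-26   [84*(9) + 29*(-26) = 2]
q=1: r=1, s=-10, t=29   [84*(-10) + 29*(29) = 1]
q=2: r=0, s=29, t=-84   [84*(29) + 29*(-84) = 0]
GCD = 1 with t = 29, so 29*(29) ≡ 1 (mod 84)
Inverse = 29 mod 84 = 29
Check: 29 * 29 = 841 ≡ 1 (mod 84)

29^(-1) ≡ 29 (mod 84)


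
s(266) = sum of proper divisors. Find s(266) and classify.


Proper divisors: 1, 2, 7, 14, 19, 38, 133
Sum = 1 + 2 + 7 + 14 + 19 + 38 + 133 = 214
214 < 266 → deficient

s(266) = 214 (deficient)


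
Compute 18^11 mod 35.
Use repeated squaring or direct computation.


18^1 mod 35 = 18
18^2 mod 35 = 9
18^3 mod 35 = 22
18^4 mod 35 = 11
18^5 mod 35 = 23
18^6 mod 35 = 29
18^7 mod 35 = 32
18^8 mod 35 = 16
18^9 mod 35 = 8
18^10 mod 35 = 4
18^11 mod 35 = 2


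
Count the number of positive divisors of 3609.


3609 = 3^2 × 401^1
d(3609) = (2+1) × (1+1) = 6

6 divisors


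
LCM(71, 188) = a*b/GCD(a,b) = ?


GCD(71, 188) = 1
LCM = 71*188/1 = 13348/1 = 13348

LCM = 13348


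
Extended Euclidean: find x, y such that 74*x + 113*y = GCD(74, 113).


Tabular extended Euclidean (each row: r = 74*s + 113*t):
r=74, s=1, t=0
r=113, s=0, t=1
q=0: r=74, s=1, t=0   [74*(1) + 113*(0) = 74]
q=1: r=39, s=-1, t=1   [74*(-1) + 113*(1) = 39]
q=1: r=35, s=2, t=-1   [74*(2) + 113*(-1) = 35]
q=1: r=4, s=-3, t=2   [74*(-3) + 113*(2) = 4]
q=8: r=3, s=26, t=-17   [74*(26) + 113*(-17) = 3]
q=1: r=1, s=-29, t=19   [74*(-29) + 113*(19) = 1]
q=3: r=0, s=113, t=-74   [74*(113) + 113*(-74) = 0]
GCD = 1; from the row with r=1: x=-29, y=19
Check: 74*(-29) + 113*(19) = -2146 + 2147 = 1

GCD = 1, x = -29, y = 19


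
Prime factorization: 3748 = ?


3748 / 2 = 1874
1874 / 2 = 937
937 / 937 = 1
3748 = 2^2 × 937


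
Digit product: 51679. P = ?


5 × 1 × 6 × 7 × 9 = 1890


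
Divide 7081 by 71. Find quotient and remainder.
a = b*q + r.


7081 = 71 * 99 + 52
Check: 7029 + 52 = 7081

q = 99, r = 52


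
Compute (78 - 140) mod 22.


78 - 140 = -62
-62 mod 22 = 4


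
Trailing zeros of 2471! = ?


floor(2471/5) = 494
floor(2471/25) = 98
floor(2471/125) = 19
floor(2471/625) = 3
Total = 614

614 trailing zeros


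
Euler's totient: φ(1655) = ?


1655 = 5 × 331
Prime factors: 5, 331
φ(1655) = 1655 × (1-1/5) × (1-1/331)
= 1655 × 4/5 × 330/331 = 1320

φ(1655) = 1320


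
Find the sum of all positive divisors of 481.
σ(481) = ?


Divisors of 481: 1, 13, 37, 481
Sum = 1 + 13 + 37 + 481 = 532

σ(481) = 532


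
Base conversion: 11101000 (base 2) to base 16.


11101000 (base 2) = 232 (decimal)
232 (decimal) = E8 (base 16)


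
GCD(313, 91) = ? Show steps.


313 = 3 * 91 + 40
91 = 2 * 40 + 11
40 = 3 * 11 + 7
11 = 1 * 7 + 4
7 = 1 * 4 + 3
4 = 1 * 3 + 1
3 = 3 * 1 + 0
GCD = 1


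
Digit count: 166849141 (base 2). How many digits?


166849141 in base 2 = 1001111100011110101001110101
Number of digits = 28

28 digits (base 2)


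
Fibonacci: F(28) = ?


Sequence: 1, 1, 2, 3, 5, 8, 13, 21, 34, 55, 89, 144, 233, 377, 610, 987, 1597, 2584, 4181, 6765, 10946, 17711, 28657, 46368, 75025, 121393, 196418, 317811
F(28) = 317811


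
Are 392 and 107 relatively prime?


Euclidean algorithm:
392 = 3 * 107 + 71
107 = 1 * 71 + 36
71 = 1 * 36 + 35
36 = 1 * 35 + 1
35 = 35 * 1 + 0
GCD(392, 107) = 1

Yes, coprime (GCD = 1)


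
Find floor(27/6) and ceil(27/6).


27/6 = 4.5000
floor = 4
ceil = 5

floor = 4, ceil = 5


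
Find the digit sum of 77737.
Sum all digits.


7 + 7 + 7 + 3 + 7 = 31


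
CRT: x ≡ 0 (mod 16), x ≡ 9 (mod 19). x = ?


M = 16*19 = 304
M1 = M/16 = 19, M2 = M/19 = 16
M1^(-1) mod 16 = 11, M2^(-1) mod 19 = 6
x = 0*19*11 + 9*16*6 = 864
864 mod 304 = 256
Check: 256 mod 16 = 0 ✓, 256 mod 19 = 9 ✓

x ≡ 256 (mod 304)


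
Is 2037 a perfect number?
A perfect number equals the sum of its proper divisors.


Proper divisors of 2037: 1, 3, 7, 21, 97, 291, 679
Sum = 1 + 3 + 7 + 21 + 97 + 291 + 679 = 1099

No, 2037 is not perfect (1099 ≠ 2037)


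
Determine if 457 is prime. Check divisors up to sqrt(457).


Check divisors up to sqrt(457) = 21.3776
No divisors found.
457 is prime.

Yes, 457 is prime


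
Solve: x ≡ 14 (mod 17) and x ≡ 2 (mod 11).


M = 17*11 = 187
M1 = M/17 = 11, M2 = M/11 = 17
M1^(-1) mod 17 = 14, M2^(-1) mod 11 = 2
x = 14*11*14 + 2*17*2 = 2224
2224 mod 187 = 167
Check: 167 mod 17 = 14 ✓, 167 mod 11 = 2 ✓

x ≡ 167 (mod 187)


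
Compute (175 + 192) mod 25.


175 + 192 = 367
367 mod 25 = 17


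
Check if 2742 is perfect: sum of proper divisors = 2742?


Proper divisors of 2742: 1, 2, 3, 6, 457, 914, 1371
Sum = 1 + 2 + 3 + 6 + 457 + 914 + 1371 = 2754

No, 2742 is not perfect (2754 ≠ 2742)


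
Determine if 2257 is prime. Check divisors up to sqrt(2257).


2257 / 37 = 61 (exact division)
2257 is NOT prime.

No, 2257 is not prime


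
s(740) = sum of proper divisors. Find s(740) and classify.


Proper divisors: 1, 2, 4, 5, 10, 20, 37, 74, 148, 185, 370
Sum = 1 + 2 + 4 + 5 + 10 + 20 + 37 + 74 + 148 + 185 + 370 = 856
856 > 740 → abundant

s(740) = 856 (abundant)


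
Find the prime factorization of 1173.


1173 / 3 = 391
391 / 17 = 23
23 / 23 = 1
1173 = 3 × 17 × 23


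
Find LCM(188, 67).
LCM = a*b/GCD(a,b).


GCD(188, 67) = 1
LCM = 188*67/1 = 12596/1 = 12596

LCM = 12596


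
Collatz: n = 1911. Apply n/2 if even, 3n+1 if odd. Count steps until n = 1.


1911 → 5734 → 2867 → 8602 → 4301 → 12904 → 6452 → 3226 → 1613 → 4840 → 2420 → 1210 → 605 → 1816 → 908 → 454 → 227 → 682 → 341 → 1024 → 512 → 256 → 128 → 64 → 32 → 16 → 8 → 4 → 2 → 1
Total steps = 29

29 steps


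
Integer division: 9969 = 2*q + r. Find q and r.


9969 = 2 * 4984 + 1
Check: 9968 + 1 = 9969

q = 4984, r = 1


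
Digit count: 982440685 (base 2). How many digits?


982440685 in base 2 = 111010100011101101101011101101
Number of digits = 30

30 digits (base 2)


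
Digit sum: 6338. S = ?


6 + 3 + 3 + 8 = 20


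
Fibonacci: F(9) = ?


Sequence: 1, 1, 2, 3, 5, 8, 13, 21, 34
F(9) = 34


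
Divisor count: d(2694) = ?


2694 = 2^1 × 3^1 × 449^1
d(2694) = (1+1) × (1+1) × (1+1) = 8

8 divisors


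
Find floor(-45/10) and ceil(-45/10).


-45/10 = -4.5000
floor = -5
ceil = -4

floor = -5, ceil = -4


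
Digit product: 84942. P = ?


8 × 4 × 9 × 4 × 2 = 2304


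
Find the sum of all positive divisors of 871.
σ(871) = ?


Divisors of 871: 1, 13, 67, 871
Sum = 1 + 13 + 67 + 871 = 952

σ(871) = 952


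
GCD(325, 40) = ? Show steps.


325 = 8 * 40 + 5
40 = 8 * 5 + 0
GCD = 5


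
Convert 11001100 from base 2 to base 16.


11001100 (base 2) = 204 (decimal)
204 (decimal) = CC (base 16)


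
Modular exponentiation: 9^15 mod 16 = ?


9^1 mod 16 = 9
9^2 mod 16 = 1
9^3 mod 16 = 9
9^4 mod 16 = 1
9^5 mod 16 = 9
9^6 mod 16 = 1
9^7 mod 16 = 9
9^8 mod 16 = 1
9^9 mod 16 = 9
9^10 mod 16 = 1
9^11 mod 16 = 9
9^12 mod 16 = 1
9^13 mod 16 = 9
9^14 mod 16 = 1
9^15 mod 16 = 9


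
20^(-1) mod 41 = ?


Use the extended Euclidean algorithm on (41, 20); each row r = 41*s + 20*t:
r=41, s=1, t=0
r=20, s=0, t=1
q=2: r=1, s=1, t=-2   [41*(1) + 20*(-2) = 1]
q=20: r=0, s=-20, t=41   [41*(-20) + 20*(41) = 0]
GCD = 1 with t = -2, so 20*(-2) ≡ 1 (mod 41)
Inverse = -2 mod 41 = 39
Check: 20 * 39 = 780 ≡ 1 (mod 41)

20^(-1) ≡ 39 (mod 41)


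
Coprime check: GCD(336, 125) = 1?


Euclidean algorithm:
336 = 2 * 125 + 86
125 = 1 * 86 + 39
86 = 2 * 39 + 8
39 = 4 * 8 + 7
8 = 1 * 7 + 1
7 = 7 * 1 + 0
GCD(336, 125) = 1

Yes, coprime (GCD = 1)


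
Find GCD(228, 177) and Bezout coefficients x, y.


Tabular extended Euclidean (each row: r = 228*s + 177*t):
r=228, s=1, t=0
r=177, s=0, t=1
q=1: r=51, s=1, t=-1   [228*(1) + 177*(-1) = 51]
q=3: r=24, s=-3, t=4   [228*(-3) + 177*(4) = 24]
q=2: r=3, s=7, t=-9   [228*(7) + 177*(-9) = 3]
q=8: r=0, s=-59, t=76   [228*(-59) + 177*(76) = 0]
GCD = 3; from the row with r=3: x=7, y=-9
Check: 228*(7) + 177*(-9) = 1596 - 1593 = 3

GCD = 3, x = 7, y = -9


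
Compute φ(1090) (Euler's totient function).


1090 = 2 × 5 × 109
Prime factors: 2, 5, 109
φ(1090) = 1090 × (1-1/2) × (1-1/5) × (1-1/109)
= 1090 × 1/2 × 4/5 × 108/109 = 432

φ(1090) = 432


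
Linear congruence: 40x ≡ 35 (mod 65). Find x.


GCD(40, 65) = 5 divides 35
Divide: 8x ≡ 7 (mod 13)
x ≡ 9 (mod 13)


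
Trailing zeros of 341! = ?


floor(341/5) = 68
floor(341/25) = 13
floor(341/125) = 2
Total = 83

83 trailing zeros


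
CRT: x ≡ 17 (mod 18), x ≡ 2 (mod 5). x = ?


M = 18*5 = 90
M1 = M/18 = 5, M2 = M/5 = 18
M1^(-1) mod 18 = 11, M2^(-1) mod 5 = 2
x = 17*5*11 + 2*18*2 = 1007
1007 mod 90 = 17
Check: 17 mod 18 = 17 ✓, 17 mod 5 = 2 ✓

x ≡ 17 (mod 90)


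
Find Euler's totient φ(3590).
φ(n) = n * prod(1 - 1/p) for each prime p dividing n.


3590 = 2 × 5 × 359
Prime factors: 2, 5, 359
φ(3590) = 3590 × (1-1/2) × (1-1/5) × (1-1/359)
= 3590 × 1/2 × 4/5 × 358/359 = 1432

φ(3590) = 1432


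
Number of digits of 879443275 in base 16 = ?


879443275 in base 16 = 346B3D4B
Number of digits = 8

8 digits (base 16)


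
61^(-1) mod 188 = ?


Use the extended Euclidean algorithm on (188, 61); each row r = 188*s + 61*t:
r=188, s=1, t=0
r=61, s=0, t=1
q=3: r=5, s=1, t=-3   [188*(1) + 61*(-3) = 5]
q=12: r=1, s=-12, t=37   [188*(-12) + 61*(37) = 1]
q=5: r=0, s=61, t=-188   [188*(61) + 61*(-188) = 0]
GCD = 1 with t = 37, so 61*(37) ≡ 1 (mod 188)
Inverse = 37 mod 188 = 37
Check: 61 * 37 = 2257 ≡ 1 (mod 188)

61^(-1) ≡ 37 (mod 188)


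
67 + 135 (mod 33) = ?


67 + 135 = 202
202 mod 33 = 4


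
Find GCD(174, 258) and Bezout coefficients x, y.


Tabular extended Euclidean (each row: r = 174*s + 258*t):
r=174, s=1, t=0
r=258, s=0, t=1
q=0: r=174, s=1, t=0   [174*(1) + 258*(0) = 174]
q=1: r=84, s=-1, t=1   [174*(-1) + 258*(1) = 84]
q=2: r=6, s=3, t=-2   [174*(3) + 258*(-2) = 6]
q=14: r=0, s=-43, t=29   [174*(-43) + 258*(29) = 0]
GCD = 6; from the row with r=6: x=3, y=-2
Check: 174*(3) + 258*(-2) = 522 - 516 = 6

GCD = 6, x = 3, y = -2


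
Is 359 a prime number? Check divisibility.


Check divisors up to sqrt(359) = 18.9473
No divisors found.
359 is prime.

Yes, 359 is prime


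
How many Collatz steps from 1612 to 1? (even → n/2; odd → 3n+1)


1612 → 806 → 403 → 1210 → 605 → 1816 → 908 → 454 → 227 → 682 → 341 → 1024 → 512 → 256 → 128 → 64 → 32 → 16 → 8 → 4 → 2 → 1
Total steps = 21

21 steps


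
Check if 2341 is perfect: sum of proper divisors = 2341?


Proper divisors of 2341: 1
Sum = 1 = 1

No, 2341 is not perfect (1 ≠ 2341)


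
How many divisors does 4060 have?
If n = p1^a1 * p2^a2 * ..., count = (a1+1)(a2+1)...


4060 = 2^2 × 5^1 × 7^1 × 29^1
d(4060) = (2+1) × (1+1) × (1+1) × (1+1) = 24

24 divisors


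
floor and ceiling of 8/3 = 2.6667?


8/3 = 2.6667
floor = 2
ceil = 3

floor = 2, ceil = 3


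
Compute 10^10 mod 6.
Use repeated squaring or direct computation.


10^1 mod 6 = 4
10^2 mod 6 = 4
10^3 mod 6 = 4
10^4 mod 6 = 4
10^5 mod 6 = 4
10^6 mod 6 = 4
10^7 mod 6 = 4
10^8 mod 6 = 4
10^9 mod 6 = 4
10^10 mod 6 = 4


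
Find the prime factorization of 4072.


4072 / 2 = 2036
2036 / 2 = 1018
1018 / 2 = 509
509 / 509 = 1
4072 = 2^3 × 509


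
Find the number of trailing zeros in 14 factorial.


floor(14/5) = 2
Total = 2

2 trailing zeros


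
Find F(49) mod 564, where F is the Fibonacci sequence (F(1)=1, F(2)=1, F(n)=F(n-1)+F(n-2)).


F(k) mod 564 for k=1..49:
1, 1, 2, 3, 5, 8, 13, 21, 34, 55, 89, 144, 233, 377, 46, 423, 469, 328, 233, 561, 230, 227, 457, 120, 13, 133, 146, 279, 425, 140, 1, 141, 142, 283, 425, 144, 5, 149, 154, 303, 457, 196, 89, 285, 374, 95, 469, 0, 469
F(49) mod 564 = 469


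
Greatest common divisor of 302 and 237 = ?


302 = 1 * 237 + 65
237 = 3 * 65 + 42
65 = 1 * 42 + 23
42 = 1 * 23 + 19
23 = 1 * 19 + 4
19 = 4 * 4 + 3
4 = 1 * 3 + 1
3 = 3 * 1 + 0
GCD = 1


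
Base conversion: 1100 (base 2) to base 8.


1100 (base 2) = 12 (decimal)
12 (decimal) = 14 (base 8)


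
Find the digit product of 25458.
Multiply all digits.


2 × 5 × 4 × 5 × 8 = 1600


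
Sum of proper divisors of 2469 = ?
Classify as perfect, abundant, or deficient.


Proper divisors: 1, 3, 823
Sum = 1 + 3 + 823 = 827
827 < 2469 → deficient

s(2469) = 827 (deficient)


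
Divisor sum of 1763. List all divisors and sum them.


Divisors of 1763: 1, 41, 43, 1763
Sum = 1 + 41 + 43 + 1763 = 1848

σ(1763) = 1848


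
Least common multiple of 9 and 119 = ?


GCD(9, 119) = 1
LCM = 9*119/1 = 1071/1 = 1071

LCM = 1071


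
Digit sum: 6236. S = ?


6 + 2 + 3 + 6 = 17


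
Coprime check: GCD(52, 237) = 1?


Euclidean algorithm:
237 = 4 * 52 + 29
52 = 1 * 29 + 23
29 = 1 * 23 + 6
23 = 3 * 6 + 5
6 = 1 * 5 + 1
5 = 5 * 1 + 0
GCD(52, 237) = 1

Yes, coprime (GCD = 1)


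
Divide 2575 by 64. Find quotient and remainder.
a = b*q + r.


2575 = 64 * 40 + 15
Check: 2560 + 15 = 2575

q = 40, r = 15


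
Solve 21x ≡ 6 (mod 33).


GCD(21, 33) = 3 divides 6
Divide: 7x ≡ 2 (mod 11)
x ≡ 5 (mod 11)


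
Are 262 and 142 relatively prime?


Euclidean algorithm:
262 = 1 * 142 + 120
142 = 1 * 120 + 22
120 = 5 * 22 + 10
22 = 2 * 10 + 2
10 = 5 * 2 + 0
GCD(262, 142) = 2

No, not coprime (GCD = 2)


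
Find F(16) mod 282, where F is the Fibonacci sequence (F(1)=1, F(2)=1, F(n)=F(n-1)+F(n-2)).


F(k) mod 282 for k=1..16:
1, 1, 2, 3, 5, 8, 13, 21, 34, 55, 89, 144, 233, 95, 46, 141
F(16) mod 282 = 141


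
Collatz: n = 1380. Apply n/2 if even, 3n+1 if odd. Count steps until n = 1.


1380 → 690 → 345 → 1036 → 518 → 259 → 778 → 389 → 1168 → 584 → 292 → 146 → 73 → 220 → 110 → 55 → 166 → 83 → 250 → 125 → 376 → 188 → 94 → 47 → 142 → 71 → 214 → 107 → 322 → 161 → 484 → 242 → 121 → 364 → 182 → 91 → 274 → 137 → 412 → 206 → 103 → 310 → 155 → 466 → 233 → 700 → 350 → 175 → 526 → 263 → 790 → 395 → 1186 → 593 → 1780 → 890 → 445 → 1336 → 668 → 334 → 167 → 502 → 251 → 754 → 377 → 1132 → 566 → 283 → 850 → 425 → 1276 → 638 → 319 → 958 → 479 → 1438 → 719 → 2158 → 1079 → 3238 → 1619 → 4858 → 2429 → 7288 → 3644 → 1822 → 911 → 2734 → 1367 → 4102 → 2051 → 6154 → 3077 → 9232 → 4616 → 2308 → 1154 → 577 → 1732 → 866 → 433 → 1300 → 650 → 325 → 976 → 488 → 244 → 122 → 61 → 184 → 92 → 46 → 23 → 70 → 35 → 106 → 53 → 160 → 80 → 40 → 20 → 10 → 5 → 16 → 8 → 4 → 2 → 1
Total steps = 127

127 steps


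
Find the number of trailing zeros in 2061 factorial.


floor(2061/5) = 412
floor(2061/25) = 82
floor(2061/125) = 16
floor(2061/625) = 3
Total = 513

513 trailing zeros


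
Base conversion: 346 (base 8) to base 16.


346 (base 8) = 230 (decimal)
230 (decimal) = E6 (base 16)


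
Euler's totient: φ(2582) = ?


2582 = 2 × 1291
Prime factors: 2, 1291
φ(2582) = 2582 × (1-1/2) × (1-1/1291)
= 2582 × 1/2 × 1290/1291 = 1290

φ(2582) = 1290


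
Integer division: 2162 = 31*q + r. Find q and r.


2162 = 31 * 69 + 23
Check: 2139 + 23 = 2162

q = 69, r = 23


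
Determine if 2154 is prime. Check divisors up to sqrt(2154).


2154 / 2 = 1077 (exact division)
2154 is NOT prime.

No, 2154 is not prime


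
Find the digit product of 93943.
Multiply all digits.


9 × 3 × 9 × 4 × 3 = 2916


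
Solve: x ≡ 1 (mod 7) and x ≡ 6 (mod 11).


M = 7*11 = 77
M1 = M/7 = 11, M2 = M/11 = 7
M1^(-1) mod 7 = 2, M2^(-1) mod 11 = 8
x = 1*11*2 + 6*7*8 = 358
358 mod 77 = 50
Check: 50 mod 7 = 1 ✓, 50 mod 11 = 6 ✓

x ≡ 50 (mod 77)


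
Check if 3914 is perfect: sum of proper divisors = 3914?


Proper divisors of 3914: 1, 2, 19, 38, 103, 206, 1957
Sum = 1 + 2 + 19 + 38 + 103 + 206 + 1957 = 2326

No, 3914 is not perfect (2326 ≠ 3914)


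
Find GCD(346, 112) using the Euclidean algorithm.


346 = 3 * 112 + 10
112 = 11 * 10 + 2
10 = 5 * 2 + 0
GCD = 2


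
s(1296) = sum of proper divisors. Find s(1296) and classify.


Proper divisors: 1, 2, 3, 4, 6, 8, 9, 12, 16, 18, 24, 27, 36, 48, 54, 72, 81, 108, 144, 162, 216, 324, 432, 648
Sum = 1 + 2 + 3 + 4 + 6 + 8 + 9 + 12 + 16 + 18 + 24 + 27 + 36 + 48 + 54 + 72 + 81 + 108 + 144 + 162 + 216 + 324 + 432 + 648 = 2455
2455 > 1296 → abundant

s(1296) = 2455 (abundant)


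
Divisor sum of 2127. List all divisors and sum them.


Divisors of 2127: 1, 3, 709, 2127
Sum = 1 + 3 + 709 + 2127 = 2840

σ(2127) = 2840


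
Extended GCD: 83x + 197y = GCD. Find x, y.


Tabular extended Euclidean (each row: r = 83*s + 197*t):
r=83, s=1, t=0
r=197, s=0, t=1
q=0: r=83, s=1, t=0   [83*(1) + 197*(0) = 83]
q=2: r=31, s=-2, t=1   [83*(-2) + 197*(1) = 31]
q=2: r=21, s=5, t=-2   [83*(5) + 197*(-2) = 21]
q=1: r=10, s=-7, t=3   [83*(-7) + 197*(3) = 10]
q=2: r=1, s=19, t=-8   [83*(19) + 197*(-8) = 1]
q=10: r=0, s=-197, t=83   [83*(-197) + 197*(83) = 0]
GCD = 1; from the row with r=1: x=19, y=-8
Check: 83*(19) + 197*(-8) = 1577 - 1576 = 1

GCD = 1, x = 19, y = -8


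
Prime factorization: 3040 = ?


3040 / 2 = 1520
1520 / 2 = 760
760 / 2 = 380
380 / 2 = 190
190 / 2 = 95
95 / 5 = 19
19 / 19 = 1
3040 = 2^5 × 5 × 19


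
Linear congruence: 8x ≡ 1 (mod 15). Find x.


GCD(8, 15) = 1, unique solution
a^(-1) mod 15 = 2
x = 2 * 1 mod 15 = 2

x ≡ 2 (mod 15)


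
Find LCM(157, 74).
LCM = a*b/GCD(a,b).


GCD(157, 74) = 1
LCM = 157*74/1 = 11618/1 = 11618

LCM = 11618


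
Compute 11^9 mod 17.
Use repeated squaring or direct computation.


11^1 mod 17 = 11
11^2 mod 17 = 2
11^3 mod 17 = 5
11^4 mod 17 = 4
11^5 mod 17 = 10
11^6 mod 17 = 8
11^7 mod 17 = 3
11^8 mod 17 = 16
11^9 mod 17 = 6


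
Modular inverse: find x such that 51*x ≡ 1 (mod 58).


Use the extended Euclidean algorithm on (58, 51); each row r = 58*s + 51*t:
r=58, s=1, t=0
r=51, s=0, t=1
q=1: r=7, s=1, t=-1   [58*(1) + 51*(-1) = 7]
q=7: r=2, s=-7, t=8   [58*(-7) + 51*(8) = 2]
q=3: r=1, s=22, t=-25   [58*(22) + 51*(-25) = 1]
q=2: r=0, s=-51, t=58   [58*(-51) + 51*(58) = 0]
GCD = 1 with t = -25, so 51*(-25) ≡ 1 (mod 58)
Inverse = -25 mod 58 = 33
Check: 51 * 33 = 1683 ≡ 1 (mod 58)

51^(-1) ≡ 33 (mod 58)


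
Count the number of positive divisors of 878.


878 = 2^1 × 439^1
d(878) = (1+1) × (1+1) = 4

4 divisors


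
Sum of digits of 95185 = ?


9 + 5 + 1 + 8 + 5 = 28


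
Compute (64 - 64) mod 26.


64 - 64 = 0
0 mod 26 = 0


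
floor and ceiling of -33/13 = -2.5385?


-33/13 = -2.5385
floor = -3
ceil = -2

floor = -3, ceil = -2


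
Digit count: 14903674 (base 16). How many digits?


14903674 in base 16 = E3697A
Number of digits = 6

6 digits (base 16)


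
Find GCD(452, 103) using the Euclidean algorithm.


452 = 4 * 103 + 40
103 = 2 * 40 + 23
40 = 1 * 23 + 17
23 = 1 * 17 + 6
17 = 2 * 6 + 5
6 = 1 * 5 + 1
5 = 5 * 1 + 0
GCD = 1


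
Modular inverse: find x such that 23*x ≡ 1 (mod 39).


Use the extended Euclidean algorithm on (39, 23); each row r = 39*s + 23*t:
r=39, s=1, t=0
r=23, s=0, t=1
q=1: r=16, s=1, t=-1   [39*(1) + 23*(-1) = 16]
q=1: r=7, s=-1, t=2   [39*(-1) + 23*(2) = 7]
q=2: r=2, s=3, t=-5   [39*(3) + 23*(-5) = 2]
q=3: r=1, s=-10, t=17   [39*(-10) + 23*(17) = 1]
q=2: r=0, s=23, t=-39   [39*(23) + 23*(-39) = 0]
GCD = 1 with t = 17, so 23*(17) ≡ 1 (mod 39)
Inverse = 17 mod 39 = 17
Check: 23 * 17 = 391 ≡ 1 (mod 39)

23^(-1) ≡ 17 (mod 39)


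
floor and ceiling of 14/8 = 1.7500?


14/8 = 1.7500
floor = 1
ceil = 2

floor = 1, ceil = 2


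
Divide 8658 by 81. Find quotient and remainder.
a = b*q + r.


8658 = 81 * 106 + 72
Check: 8586 + 72 = 8658

q = 106, r = 72


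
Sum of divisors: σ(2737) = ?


Divisors of 2737: 1, 7, 17, 23, 119, 161, 391, 2737
Sum = 1 + 7 + 17 + 23 + 119 + 161 + 391 + 2737 = 3456

σ(2737) = 3456


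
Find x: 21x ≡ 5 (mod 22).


GCD(21, 22) = 1, unique solution
a^(-1) mod 22 = 21
x = 21 * 5 mod 22 = 17

x ≡ 17 (mod 22)


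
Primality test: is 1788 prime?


1788 / 2 = 894 (exact division)
1788 is NOT prime.

No, 1788 is not prime


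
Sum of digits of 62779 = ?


6 + 2 + 7 + 7 + 9 = 31


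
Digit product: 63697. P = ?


6 × 3 × 6 × 9 × 7 = 6804


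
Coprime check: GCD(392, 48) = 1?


Euclidean algorithm:
392 = 8 * 48 + 8
48 = 6 * 8 + 0
GCD(392, 48) = 8

No, not coprime (GCD = 8)


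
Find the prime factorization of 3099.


3099 / 3 = 1033
1033 / 1033 = 1
3099 = 3 × 1033


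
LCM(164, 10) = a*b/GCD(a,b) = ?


GCD(164, 10) = 2
LCM = 164*10/2 = 1640/2 = 820

LCM = 820


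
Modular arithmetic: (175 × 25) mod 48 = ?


175 × 25 = 4375
4375 mod 48 = 7


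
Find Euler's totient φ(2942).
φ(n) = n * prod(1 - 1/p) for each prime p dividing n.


2942 = 2 × 1471
Prime factors: 2, 1471
φ(2942) = 2942 × (1-1/2) × (1-1/1471)
= 2942 × 1/2 × 1470/1471 = 1470

φ(2942) = 1470


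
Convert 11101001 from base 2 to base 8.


11101001 (base 2) = 233 (decimal)
233 (decimal) = 351 (base 8)


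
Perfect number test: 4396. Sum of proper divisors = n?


Proper divisors of 4396: 1, 2, 4, 7, 14, 28, 157, 314, 628, 1099, 2198
Sum = 1 + 2 + 4 + 7 + 14 + 28 + 157 + 314 + 628 + 1099 + 2198 = 4452

No, 4396 is not perfect (4452 ≠ 4396)


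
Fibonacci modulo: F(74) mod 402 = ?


F(k) mod 402 for k=1..74:
1, 1, 2, 3, 5, 8, 13, 21, 34, 55, 89, 144, 233, 377, 208, 183, 391, 172, 161, 333, 92, 23, 115, 138, 253, 391, 242, 231, 71, 302, 373, 273, 244, 115, 359, 72, 29, 101, 130, 231, 361, 190, 149, 339, 86, 23, 109, 132, 241, 373, 212, 183, 395, 176, 169, 345, 112, 55, 167, 222, 389, 209, 196, 3, 199, 202, 401, 201, 200, 401, 199, 198, 397, 193
F(74) mod 402 = 193


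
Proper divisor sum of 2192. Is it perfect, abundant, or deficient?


Proper divisors: 1, 2, 4, 8, 16, 137, 274, 548, 1096
Sum = 1 + 2 + 4 + 8 + 16 + 137 + 274 + 548 + 1096 = 2086
2086 < 2192 → deficient

s(2192) = 2086 (deficient)


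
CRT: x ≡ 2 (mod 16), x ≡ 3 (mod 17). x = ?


M = 16*17 = 272
M1 = M/16 = 17, M2 = M/17 = 16
M1^(-1) mod 16 = 1, M2^(-1) mod 17 = 16
x = 2*17*1 + 3*16*16 = 802
802 mod 272 = 258
Check: 258 mod 16 = 2 ✓, 258 mod 17 = 3 ✓

x ≡ 258 (mod 272)


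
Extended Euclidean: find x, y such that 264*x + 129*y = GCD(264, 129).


Tabular extended Euclidean (each row: r = 264*s + 129*t):
r=264, s=1, t=0
r=129, s=0, t=1
q=2: r=6, s=1, t=-2   [264*(1) + 129*(-2) = 6]
q=21: r=3, s=-21, t=43   [264*(-21) + 129*(43) = 3]
q=2: r=0, s=43, t=-88   [264*(43) + 129*(-88) = 0]
GCD = 3; from the row with r=3: x=-21, y=43
Check: 264*(-21) + 129*(43) = -5544 + 5547 = 3

GCD = 3, x = -21, y = 43


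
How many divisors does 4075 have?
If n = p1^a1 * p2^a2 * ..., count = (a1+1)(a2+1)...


4075 = 5^2 × 163^1
d(4075) = (2+1) × (1+1) = 6

6 divisors


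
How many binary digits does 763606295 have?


763606295 in base 2 = 101101100000111011010100010111
Number of digits = 30

30 digits (base 2)


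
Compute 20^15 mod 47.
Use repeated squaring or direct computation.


20^1 mod 47 = 20
20^2 mod 47 = 24
20^3 mod 47 = 10
20^4 mod 47 = 12
20^5 mod 47 = 5
20^6 mod 47 = 6
20^7 mod 47 = 26
20^8 mod 47 = 3
20^9 mod 47 = 13
20^10 mod 47 = 25
20^11 mod 47 = 30
20^12 mod 47 = 36
20^13 mod 47 = 15
20^14 mod 47 = 18
20^15 mod 47 = 31


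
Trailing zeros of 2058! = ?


floor(2058/5) = 411
floor(2058/25) = 82
floor(2058/125) = 16
floor(2058/625) = 3
Total = 512

512 trailing zeros


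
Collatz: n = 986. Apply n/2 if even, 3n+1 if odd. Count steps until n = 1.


986 → 493 → 1480 → 740 → 370 → 185 → 556 → 278 → 139 → 418 → 209 → 628 → 314 → 157 → 472 → 236 → 118 → 59 → 178 → 89 → 268 → 134 → 67 → 202 → 101 → 304 → 152 → 76 → 38 → 19 → 58 → 29 → 88 → 44 → 22 → 11 → 34 → 17 → 52 → 26 → 13 → 40 → 20 → 10 → 5 → 16 → 8 → 4 → 2 → 1
Total steps = 49

49 steps


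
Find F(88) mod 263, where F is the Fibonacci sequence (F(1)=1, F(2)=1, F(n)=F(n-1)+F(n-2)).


F(k) mod 263 for k=1..88:
1, 1, 2, 3, 5, 8, 13, 21, 34, 55, 89, 144, 233, 114, 84, 198, 19, 217, 236, 190, 163, 90, 253, 80, 70, 150, 220, 107, 64, 171, 235, 143, 115, 258, 110, 105, 215, 57, 9, 66, 75, 141, 216, 94, 47, 141, 188, 66, 254, 57, 48, 105, 153, 258, 148, 143, 28, 171, 199, 107, 43, 150, 193, 80, 10, 90, 100, 190, 27, 217, 244, 198, 179, 114, 30, 144, 174, 55, 229, 21, 250, 8, 258, 3, 261, 1, 262, 0
F(88) mod 263 = 0


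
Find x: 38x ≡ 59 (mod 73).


GCD(38, 73) = 1, unique solution
a^(-1) mod 73 = 25
x = 25 * 59 mod 73 = 15

x ≡ 15 (mod 73)


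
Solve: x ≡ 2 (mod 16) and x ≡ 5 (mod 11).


M = 16*11 = 176
M1 = M/16 = 11, M2 = M/11 = 16
M1^(-1) mod 16 = 3, M2^(-1) mod 11 = 9
x = 2*11*3 + 5*16*9 = 786
786 mod 176 = 82
Check: 82 mod 16 = 2 ✓, 82 mod 11 = 5 ✓

x ≡ 82 (mod 176)


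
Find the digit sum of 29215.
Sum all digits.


2 + 9 + 2 + 1 + 5 = 19


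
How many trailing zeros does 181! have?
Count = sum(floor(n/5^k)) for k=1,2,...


floor(181/5) = 36
floor(181/25) = 7
floor(181/125) = 1
Total = 44

44 trailing zeros


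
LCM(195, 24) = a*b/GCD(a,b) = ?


GCD(195, 24) = 3
LCM = 195*24/3 = 4680/3 = 1560

LCM = 1560


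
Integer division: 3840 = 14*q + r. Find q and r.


3840 = 14 * 274 + 4
Check: 3836 + 4 = 3840

q = 274, r = 4


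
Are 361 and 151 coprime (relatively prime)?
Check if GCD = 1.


Euclidean algorithm:
361 = 2 * 151 + 59
151 = 2 * 59 + 33
59 = 1 * 33 + 26
33 = 1 * 26 + 7
26 = 3 * 7 + 5
7 = 1 * 5 + 2
5 = 2 * 2 + 1
2 = 2 * 1 + 0
GCD(361, 151) = 1

Yes, coprime (GCD = 1)


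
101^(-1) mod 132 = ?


Use the extended Euclidean algorithm on (132, 101); each row r = 132*s + 101*t:
r=132, s=1, t=0
r=101, s=0, t=1
q=1: r=31, s=1, t=-1   [132*(1) + 101*(-1) = 31]
q=3: r=8, s=-3, t=4   [132*(-3) + 101*(4) = 8]
q=3: r=7, s=10, t=-13   [132*(10) + 101*(-13) = 7]
q=1: r=1, s=-13, t=17   [132*(-13) + 101*(17) = 1]
q=7: r=0, s=101, t=-132   [132*(101) + 101*(-132) = 0]
GCD = 1 with t = 17, so 101*(17) ≡ 1 (mod 132)
Inverse = 17 mod 132 = 17
Check: 101 * 17 = 1717 ≡ 1 (mod 132)

101^(-1) ≡ 17 (mod 132)


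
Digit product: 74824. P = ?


7 × 4 × 8 × 2 × 4 = 1792


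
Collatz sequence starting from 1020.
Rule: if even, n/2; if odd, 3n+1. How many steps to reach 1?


1020 → 510 → 255 → 766 → 383 → 1150 → 575 → 1726 → 863 → 2590 → 1295 → 3886 → 1943 → 5830 → 2915 → 8746 → 4373 → 13120 → 6560 → 3280 → 1640 → 820 → 410 → 205 → 616 → 308 → 154 → 77 → 232 → 116 → 58 → 29 → 88 → 44 → 22 → 11 → 34 → 17 → 52 → 26 → 13 → 40 → 20 → 10 → 5 → 16 → 8 → 4 → 2 → 1
Total steps = 49

49 steps


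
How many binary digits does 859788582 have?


859788582 in base 2 = 110011001111110101010100100110
Number of digits = 30

30 digits (base 2)
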